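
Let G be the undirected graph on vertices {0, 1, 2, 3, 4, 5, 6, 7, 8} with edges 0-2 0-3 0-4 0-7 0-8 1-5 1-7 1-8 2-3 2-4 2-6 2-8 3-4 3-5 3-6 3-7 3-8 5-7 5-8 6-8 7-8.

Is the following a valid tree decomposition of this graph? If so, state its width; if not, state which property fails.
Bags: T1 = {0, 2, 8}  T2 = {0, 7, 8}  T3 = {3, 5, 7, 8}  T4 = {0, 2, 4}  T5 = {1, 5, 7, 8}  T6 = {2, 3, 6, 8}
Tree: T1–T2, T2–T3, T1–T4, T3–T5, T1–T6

A tree decomposition must satisfy three properties: every vertex lies in some bag; for every edge, both endpoints lie together in some bag; and for every vertex, the bags containing it form a connected subtree. Here edge (3,0) lies in no bag, so the decomposition is invalid.

No — edge (3,0) lies in no bag.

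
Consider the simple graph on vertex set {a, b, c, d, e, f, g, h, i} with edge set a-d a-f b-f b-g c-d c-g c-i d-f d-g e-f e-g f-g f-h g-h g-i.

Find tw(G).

A width-2 tree decomposition is:
Bags: B1 = {b, f, g}  B2 = {d, f, g}  B3 = {e, f, g}  B4 = {c, d, g}  B5 = {a, d, f}  B6 = {f, g, h}  B7 = {c, g, i}
Tree: B1–B2, B1–B3, B2–B4, B2–B5, B2–B6, B4–B7
The largest bag has 3 vertices, giving width 2; this decomposition certifies tw(G) ≤ 2. On the other hand G contains the 3-clique {c, d, g}. A clique must lie in a single bag of any decomposition, so no decomposition can have width below 2. Combining the bounds, tw(G) = 2.

2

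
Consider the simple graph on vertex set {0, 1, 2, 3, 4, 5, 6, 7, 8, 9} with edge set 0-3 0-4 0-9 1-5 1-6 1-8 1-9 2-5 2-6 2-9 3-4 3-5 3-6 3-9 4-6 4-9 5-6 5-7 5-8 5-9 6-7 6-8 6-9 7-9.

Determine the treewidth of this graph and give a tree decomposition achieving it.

Every bag has size at most 4, so the width is 4 − 1 = 3 and tw(G) ≤ 3. On the other hand G contains the 4-clique {0, 3, 4, 9}. A clique must lie in a single bag of any decomposition, so no decomposition can have width below 3. The upper and lower bounds meet at 3, so that is the treewidth.

Treewidth 3.
Bags: B1 = {3, 5, 6, 9}  B2 = {3, 4, 6, 9}  B3 = {1, 5, 6, 9}  B4 = {2, 5, 6, 9}  B5 = {0, 3, 4, 9}  B6 = {1, 5, 6, 8}  B7 = {5, 6, 7, 9}
Tree: B1–B2, B1–B3, B3–B4, B2–B5, B3–B6, B1–B7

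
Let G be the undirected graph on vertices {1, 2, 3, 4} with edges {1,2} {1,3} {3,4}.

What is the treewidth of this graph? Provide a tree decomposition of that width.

Treewidth 1.
Bags: B1 = {3, 4}  B2 = {1, 3}  B3 = {1, 2}
Tree: B1–B2, B2–B3

Each bag holds 2 vertices, so the decomposition has width 1, which upper-bounds the treewidth. Any graph with an edge has treewidth ≥ 1, and G has the edge 4–3. Hence tw(G) = 1 exactly.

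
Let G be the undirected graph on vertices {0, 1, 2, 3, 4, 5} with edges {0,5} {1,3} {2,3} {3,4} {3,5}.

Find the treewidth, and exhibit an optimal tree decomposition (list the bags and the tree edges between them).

Treewidth 1.
One such decomposition:
Bags: B1 = {1, 3}  B2 = {3, 5}  B3 = {2, 3}  B4 = {3, 4}  B5 = {0, 5}
Tree: B1–B2, B1–B3, B1–B4, B2–B5

Every bag has size at most 2, so the width is 2 − 1 = 1 and tw(G) ≤ 1. G has an edge, so its treewidth is at least 1. Therefore the treewidth is 1.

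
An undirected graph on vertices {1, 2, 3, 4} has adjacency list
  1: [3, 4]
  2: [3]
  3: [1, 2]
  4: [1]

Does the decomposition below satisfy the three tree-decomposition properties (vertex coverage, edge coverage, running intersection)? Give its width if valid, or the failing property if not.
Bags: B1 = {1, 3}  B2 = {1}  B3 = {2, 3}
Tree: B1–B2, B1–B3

No — vertex 4 appears in no bag.

A tree decomposition must satisfy three properties: every vertex lies in some bag; for every edge, both endpoints lie together in some bag; and for every vertex, the bags containing it form a connected subtree. Here vertex 4 appears in no bag, so the decomposition is invalid.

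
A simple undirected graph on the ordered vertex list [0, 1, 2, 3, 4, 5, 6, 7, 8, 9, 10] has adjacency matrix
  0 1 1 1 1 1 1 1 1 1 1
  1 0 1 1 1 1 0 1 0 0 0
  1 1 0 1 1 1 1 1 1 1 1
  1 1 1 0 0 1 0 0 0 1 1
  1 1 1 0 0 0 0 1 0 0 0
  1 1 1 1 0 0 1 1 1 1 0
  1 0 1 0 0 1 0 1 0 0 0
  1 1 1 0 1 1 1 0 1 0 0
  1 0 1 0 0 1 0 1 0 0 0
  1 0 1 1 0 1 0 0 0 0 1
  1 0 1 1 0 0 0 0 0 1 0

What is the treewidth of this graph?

4

A width-4 tree decomposition is:
Bags: B1 = {0, 2, 3, 9, 10}  B2 = {0, 2, 3, 5, 9}  B3 = {0, 1, 2, 3, 5}  B4 = {0, 1, 2, 5, 7}  B5 = {0, 2, 5, 7, 8}  B6 = {0, 1, 2, 4, 7}  B7 = {0, 2, 5, 6, 7}
Tree: B1–B2, B2–B3, B3–B4, B4–B5, B4–B6, B5–B7
Every bag has size at most 5, so the width is 5 − 1 = 4 and tw(G) ≤ 4. On the other hand G contains the 5-clique {0, 2, 3, 9, 10}. A clique must lie in a single bag of any decomposition, so no decomposition can have width below 4. The upper and lower bounds meet at 4, so that is the treewidth.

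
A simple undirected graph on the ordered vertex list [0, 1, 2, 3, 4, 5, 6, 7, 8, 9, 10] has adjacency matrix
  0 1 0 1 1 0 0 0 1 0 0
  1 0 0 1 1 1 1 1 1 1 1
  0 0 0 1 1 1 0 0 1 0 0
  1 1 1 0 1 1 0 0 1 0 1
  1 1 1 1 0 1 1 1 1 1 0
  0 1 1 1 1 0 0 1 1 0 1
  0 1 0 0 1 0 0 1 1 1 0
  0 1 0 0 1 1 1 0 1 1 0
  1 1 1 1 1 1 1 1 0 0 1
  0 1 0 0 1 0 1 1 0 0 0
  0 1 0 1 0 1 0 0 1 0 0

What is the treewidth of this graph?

4

A width-4 tree decomposition is:
Bags: B1 = {1, 3, 4, 5, 8}  B2 = {1, 3, 5, 8, 10}  B3 = {0, 1, 3, 4, 8}  B4 = {2, 3, 4, 5, 8}  B5 = {1, 4, 5, 7, 8}  B6 = {1, 4, 6, 7, 8}  B7 = {1, 4, 6, 7, 9}
Tree: B1–B2, B1–B3, B1–B4, B1–B5, B5–B6, B6–B7
The largest bag has 5 vertices, giving width 4; this decomposition certifies tw(G) ≤ 4. For the lower bound, the 5 vertices {1, 3, 5, 8, 10} are pairwise adjacent, and any tree decomposition puts a clique entirely inside one bag — forcing width ≥ 4. Combining the bounds, tw(G) = 4.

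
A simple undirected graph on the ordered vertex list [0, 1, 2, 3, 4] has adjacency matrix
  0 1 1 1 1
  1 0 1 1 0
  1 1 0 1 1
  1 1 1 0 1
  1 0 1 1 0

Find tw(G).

A width-3 tree decomposition is:
Bags: B1 = {0, 1, 2, 3}  B2 = {0, 2, 3, 4}
Tree: B1–B2
Every bag has size at most 4, so the width is 4 − 1 = 3 and tw(G) ≤ 3. Conversely, {0, 1, 2, 3} is a clique of size 4, and the vertices of any clique must share a bag in every tree decomposition; so some bag has ≥ 4 vertices and tw(G) ≥ 3. Combining the bounds, tw(G) = 3.

3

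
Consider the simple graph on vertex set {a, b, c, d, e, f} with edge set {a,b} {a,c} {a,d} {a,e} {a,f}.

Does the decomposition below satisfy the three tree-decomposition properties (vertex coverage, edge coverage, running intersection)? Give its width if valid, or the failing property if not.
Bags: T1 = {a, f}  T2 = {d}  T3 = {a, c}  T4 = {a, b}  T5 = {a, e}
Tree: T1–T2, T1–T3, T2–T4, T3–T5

No — edge (a,d) lies in no bag.

A tree decomposition must satisfy three properties: every vertex lies in some bag; for every edge, both endpoints lie together in some bag; and for every vertex, the bags containing it form a connected subtree. Here edge (a,d) lies in no bag, so the decomposition is invalid.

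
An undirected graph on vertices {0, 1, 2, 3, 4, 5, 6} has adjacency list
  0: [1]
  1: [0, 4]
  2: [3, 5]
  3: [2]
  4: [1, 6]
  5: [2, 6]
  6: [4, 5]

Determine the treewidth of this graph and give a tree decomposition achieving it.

Treewidth 1.
One optimal decomposition is:
Bags: B1 = {0, 1}  B2 = {1, 4}  B3 = {4, 6}  B4 = {5, 6}  B5 = {2, 5}  B6 = {2, 3}
Tree: B1–B2, B2–B3, B3–B4, B4–B5, B5–B6

The largest bag has 2 vertices, giving width 1; this decomposition certifies tw(G) ≤ 1. G has an edge, so its treewidth is at least 1. Therefore the treewidth is 1.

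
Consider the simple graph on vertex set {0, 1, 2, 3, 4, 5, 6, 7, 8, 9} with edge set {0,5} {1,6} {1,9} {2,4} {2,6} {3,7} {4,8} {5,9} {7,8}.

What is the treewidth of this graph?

1

A width-1 tree decomposition is:
Bags: B1 = {0, 5}  B2 = {5, 9}  B3 = {1, 9}  B4 = {1, 6}  B5 = {2, 6}  B6 = {2, 4}  B7 = {4, 8}  B8 = {7, 8}  B9 = {3, 7}
Tree: B1–B2, B2–B3, B3–B4, B4–B5, B5–B6, B6–B7, B7–B8, B8–B9
The largest bag has 2 vertices, giving width 1; this decomposition certifies tw(G) ≤ 1. Any graph with an edge has treewidth ≥ 1, and G has the edge 0–5. Combining the bounds, tw(G) = 1.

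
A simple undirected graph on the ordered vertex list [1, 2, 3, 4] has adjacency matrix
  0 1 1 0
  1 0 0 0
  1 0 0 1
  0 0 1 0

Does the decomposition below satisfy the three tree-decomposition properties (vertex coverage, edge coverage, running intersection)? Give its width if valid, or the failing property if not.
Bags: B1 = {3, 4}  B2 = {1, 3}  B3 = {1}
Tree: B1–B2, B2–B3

No — vertex 2 appears in no bag.

A tree decomposition must satisfy three properties: every vertex lies in some bag; for every edge, both endpoints lie together in some bag; and for every vertex, the bags containing it form a connected subtree. Here vertex 2 appears in no bag, so the decomposition is invalid.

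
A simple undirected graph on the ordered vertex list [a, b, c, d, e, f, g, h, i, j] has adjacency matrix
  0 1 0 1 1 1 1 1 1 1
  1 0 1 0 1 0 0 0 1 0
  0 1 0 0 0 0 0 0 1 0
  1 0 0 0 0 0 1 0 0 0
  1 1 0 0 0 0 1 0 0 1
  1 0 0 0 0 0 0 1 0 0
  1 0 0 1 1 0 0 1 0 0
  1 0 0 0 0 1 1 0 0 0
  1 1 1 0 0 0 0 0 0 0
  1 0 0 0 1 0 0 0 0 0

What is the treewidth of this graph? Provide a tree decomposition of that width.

Treewidth 2.
Bags: B1 = {a, d, g}  B2 = {a, e, g}  B3 = {a, b, e}  B4 = {a, g, h}  B5 = {a, e, j}  B6 = {a, f, h}  B7 = {a, b, i}  B8 = {b, c, i}
Tree: B1–B2, B2–B3, B2–B4, B3–B5, B4–B6, B3–B7, B7–B8

The largest bag has 3 vertices, giving width 2; this decomposition certifies tw(G) ≤ 2. For the lower bound, the 3 vertices {b, c, i} are pairwise adjacent, and any tree decomposition puts a clique entirely inside one bag — forcing width ≥ 2. Hence tw(G) = 2 exactly.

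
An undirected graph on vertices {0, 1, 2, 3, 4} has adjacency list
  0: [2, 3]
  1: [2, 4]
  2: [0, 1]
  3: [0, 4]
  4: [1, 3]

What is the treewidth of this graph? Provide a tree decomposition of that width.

Treewidth 2.
Bags: B1 = {0, 1, 2}  B2 = {0, 1, 3}  B3 = {1, 3, 4}
Tree: B1–B2, B2–B3

The largest bag has 3 vertices, giving width 2; this decomposition certifies tw(G) ≤ 2. The edges 1–2–0–3–4–1 form a cycle, so G is not a tree and its treewidth is at least 2. Hence tw(G) = 2 exactly.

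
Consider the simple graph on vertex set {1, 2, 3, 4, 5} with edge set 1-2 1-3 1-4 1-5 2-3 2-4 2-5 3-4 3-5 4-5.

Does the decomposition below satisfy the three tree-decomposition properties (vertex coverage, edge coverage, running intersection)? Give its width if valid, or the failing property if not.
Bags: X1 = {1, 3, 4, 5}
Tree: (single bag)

A tree decomposition must satisfy three properties: every vertex lies in some bag; for every edge, both endpoints lie together in some bag; and for every vertex, the bags containing it form a connected subtree. Here vertex 2 appears in no bag, so the decomposition is invalid.

No — vertex 2 appears in no bag.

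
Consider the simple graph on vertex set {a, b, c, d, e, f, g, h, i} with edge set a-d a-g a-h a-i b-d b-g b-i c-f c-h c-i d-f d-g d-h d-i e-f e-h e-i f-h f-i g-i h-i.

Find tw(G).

3

A width-3 tree decomposition is:
Bags: B1 = {a, d, g, i}  B2 = {a, d, h, i}  B3 = {d, f, h, i}  B4 = {c, f, h, i}  B5 = {e, f, h, i}  B6 = {b, d, g, i}
Tree: B1–B2, B2–B3, B3–B4, B4–B5, B1–B6
Every bag has size at most 4, so the width is 4 − 1 = 3 and tw(G) ≤ 3. On the other hand G contains the 4-clique {a, d, g, i}. A clique must lie in a single bag of any decomposition, so no decomposition can have width below 3. Combining the bounds, tw(G) = 3.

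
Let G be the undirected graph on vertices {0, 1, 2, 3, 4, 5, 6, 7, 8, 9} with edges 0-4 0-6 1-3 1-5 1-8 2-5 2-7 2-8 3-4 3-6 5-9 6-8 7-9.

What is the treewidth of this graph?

2

A width-2 tree decomposition is:
Bags: B1 = {0, 4, 6}  B2 = {3, 4, 6}  B3 = {3, 6, 8}  B4 = {1, 3, 8}  B5 = {1, 2, 8}  B6 = {1, 2, 5}  B7 = {2, 5, 7}  B8 = {5, 7, 9}
Tree: B1–B2, B2–B3, B3–B4, B4–B5, B5–B6, B6–B7, B7–B8
Each bag holds 3 vertices, so the decomposition has width 2, which upper-bounds the treewidth. For the lower bound, G contains the cycle 0–4–3–6–0, so G is not a forest; only forests have treewidth ≤ 1, hence tw(G) ≥ 2. Therefore the treewidth is 2.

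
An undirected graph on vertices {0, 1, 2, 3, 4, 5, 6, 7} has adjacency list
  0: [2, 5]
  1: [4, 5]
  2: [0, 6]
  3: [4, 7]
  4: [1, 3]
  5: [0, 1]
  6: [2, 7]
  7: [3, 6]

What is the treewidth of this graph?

2

A width-2 tree decomposition is:
Bags: B1 = {0, 2, 6}  B2 = {0, 6, 7}  B3 = {0, 3, 7}  B4 = {0, 3, 4}  B5 = {0, 1, 4}  B6 = {0, 1, 5}
Tree: B1–B2, B2–B3, B3–B4, B4–B5, B5–B6
Every bag has size at most 3, so the width is 3 − 1 = 2 and tw(G) ≤ 2. For the lower bound, G contains the cycle 0–2–6–7–3–4–1–5–0, so G is not a forest; only forests have treewidth ≤ 1, hence tw(G) ≥ 2. The upper and lower bounds meet at 2, so that is the treewidth.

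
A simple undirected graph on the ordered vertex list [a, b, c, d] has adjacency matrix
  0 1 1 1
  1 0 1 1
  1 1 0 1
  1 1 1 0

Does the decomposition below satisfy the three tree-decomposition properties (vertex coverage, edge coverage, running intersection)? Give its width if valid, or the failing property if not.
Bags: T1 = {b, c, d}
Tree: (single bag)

No — vertex a appears in no bag.

A tree decomposition must satisfy three properties: every vertex lies in some bag; for every edge, both endpoints lie together in some bag; and for every vertex, the bags containing it form a connected subtree. Here vertex a appears in no bag, so the decomposition is invalid.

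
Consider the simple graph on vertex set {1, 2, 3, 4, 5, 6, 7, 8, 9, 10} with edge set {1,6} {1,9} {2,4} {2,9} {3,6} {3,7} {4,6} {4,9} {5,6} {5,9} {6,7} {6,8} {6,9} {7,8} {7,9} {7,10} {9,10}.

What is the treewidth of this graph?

2

A width-2 tree decomposition is:
Bags: B1 = {7, 9, 10}  B2 = {6, 7, 9}  B3 = {6, 7, 8}  B4 = {4, 6, 9}  B5 = {3, 6, 7}  B6 = {1, 6, 9}  B7 = {2, 4, 9}  B8 = {5, 6, 9}
Tree: B1–B2, B2–B3, B2–B4, B2–B5, B4–B6, B4–B7, B4–B8
Every bag has size at most 3, so the width is 3 − 1 = 2 and tw(G) ≤ 2. For the lower bound, the 3 vertices {2, 4, 9} are pairwise adjacent, and any tree decomposition puts a clique entirely inside one bag — forcing width ≥ 2. Hence tw(G) = 2 exactly.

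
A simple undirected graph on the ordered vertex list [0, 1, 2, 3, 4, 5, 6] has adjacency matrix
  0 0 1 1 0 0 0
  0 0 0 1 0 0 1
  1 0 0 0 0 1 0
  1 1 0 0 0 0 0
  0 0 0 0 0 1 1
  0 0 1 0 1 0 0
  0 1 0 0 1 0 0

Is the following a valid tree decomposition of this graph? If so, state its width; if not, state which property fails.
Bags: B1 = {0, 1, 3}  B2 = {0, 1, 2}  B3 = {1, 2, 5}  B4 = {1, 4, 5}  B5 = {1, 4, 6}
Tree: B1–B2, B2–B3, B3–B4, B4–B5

Yes; width 2.

Vertex coverage: the bags together contain {0, 1, 2, 3, 4, 5, 6}, the full vertex set. Edge coverage: each edge of G has both endpoints in at least one bag. Running intersection: for every vertex, the bags containing it form a connected subtree. All three properties hold, so this is a valid tree decomposition of width max|bag| − 1 = 2, and hence tw(G) ≤ 2.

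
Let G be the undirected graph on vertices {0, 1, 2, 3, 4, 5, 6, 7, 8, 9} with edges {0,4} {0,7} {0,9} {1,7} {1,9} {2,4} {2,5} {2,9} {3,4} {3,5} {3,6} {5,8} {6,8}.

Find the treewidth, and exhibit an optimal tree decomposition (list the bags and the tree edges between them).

Each bag holds 3 vertices, so the decomposition has width 2, which upper-bounds the treewidth. The edges 6–8–5–3–6 form a cycle, so G is not a tree and its treewidth is at least 2. Therefore the treewidth is 2.

Treewidth 2.
Bags: B1 = {3, 6, 8}  B2 = {3, 5, 8}  B3 = {3, 4, 5}  B4 = {2, 4, 5}  B5 = {0, 2, 4}  B6 = {0, 2, 9}  B7 = {0, 7, 9}  B8 = {1, 7, 9}
Tree: B1–B2, B2–B3, B3–B4, B4–B5, B5–B6, B6–B7, B7–B8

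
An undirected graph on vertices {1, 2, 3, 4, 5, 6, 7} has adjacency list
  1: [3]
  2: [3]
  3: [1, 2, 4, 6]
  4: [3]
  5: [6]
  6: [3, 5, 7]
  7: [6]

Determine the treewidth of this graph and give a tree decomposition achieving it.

Treewidth 1.
Bags: B1 = {3, 6}  B2 = {5, 6}  B3 = {1, 3}  B4 = {6, 7}  B5 = {3, 4}  B6 = {2, 3}
Tree: B1–B2, B1–B3, B2–B4, B1–B5, B1–B6

The largest bag has 2 vertices, giving width 1; this decomposition certifies tw(G) ≤ 1. Any graph with an edge has treewidth ≥ 1, and G has the edge 6–3. Therefore the treewidth is 1.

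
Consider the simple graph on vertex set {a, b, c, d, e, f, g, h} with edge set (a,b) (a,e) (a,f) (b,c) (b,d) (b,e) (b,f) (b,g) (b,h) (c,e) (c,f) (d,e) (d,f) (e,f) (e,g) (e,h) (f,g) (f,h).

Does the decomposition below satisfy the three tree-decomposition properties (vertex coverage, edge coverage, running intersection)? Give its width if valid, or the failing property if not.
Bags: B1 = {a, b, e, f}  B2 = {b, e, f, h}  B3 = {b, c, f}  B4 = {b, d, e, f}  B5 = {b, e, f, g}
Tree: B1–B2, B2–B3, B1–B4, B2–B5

A tree decomposition must satisfy three properties: every vertex lies in some bag; for every edge, both endpoints lie together in some bag; and for every vertex, the bags containing it form a connected subtree. Here edge (e,c) lies in no bag, so the decomposition is invalid.

No — edge (e,c) lies in no bag.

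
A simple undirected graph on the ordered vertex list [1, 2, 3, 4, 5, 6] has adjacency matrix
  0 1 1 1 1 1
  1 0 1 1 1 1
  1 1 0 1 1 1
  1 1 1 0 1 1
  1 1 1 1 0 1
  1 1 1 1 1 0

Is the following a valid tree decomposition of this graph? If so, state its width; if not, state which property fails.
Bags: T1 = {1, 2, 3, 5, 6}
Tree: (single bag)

No — vertex 4 appears in no bag.

A tree decomposition must satisfy three properties: every vertex lies in some bag; for every edge, both endpoints lie together in some bag; and for every vertex, the bags containing it form a connected subtree. Here vertex 4 appears in no bag, so the decomposition is invalid.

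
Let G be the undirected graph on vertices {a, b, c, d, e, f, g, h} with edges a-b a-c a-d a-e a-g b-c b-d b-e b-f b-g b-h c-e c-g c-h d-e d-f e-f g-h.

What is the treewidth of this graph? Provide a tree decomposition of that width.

Treewidth 3.
One optimal decomposition is:
Bags: B1 = {a, b, c, e}  B2 = {a, b, c, g}  B3 = {a, b, d, e}  B4 = {b, c, g, h}  B5 = {b, d, e, f}
Tree: B1–B2, B1–B3, B2–B4, B3–B5

Every bag has size at most 4, so the width is 4 − 1 = 3 and tw(G) ≤ 3. Conversely, {a, b, d, e} is a clique of size 4, and the vertices of any clique must share a bag in every tree decomposition; so some bag has ≥ 4 vertices and tw(G) ≥ 3. The upper and lower bounds meet at 3, so that is the treewidth.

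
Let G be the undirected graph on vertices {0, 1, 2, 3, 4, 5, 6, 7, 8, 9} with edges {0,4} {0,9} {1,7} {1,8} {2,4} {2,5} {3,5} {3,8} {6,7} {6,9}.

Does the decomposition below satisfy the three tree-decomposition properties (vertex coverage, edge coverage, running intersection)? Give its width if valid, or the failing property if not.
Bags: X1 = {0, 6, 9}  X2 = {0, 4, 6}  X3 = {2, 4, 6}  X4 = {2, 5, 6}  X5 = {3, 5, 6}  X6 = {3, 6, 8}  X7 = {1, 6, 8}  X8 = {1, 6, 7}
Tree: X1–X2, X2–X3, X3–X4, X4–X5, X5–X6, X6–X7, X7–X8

Vertex coverage: the bags together contain {0, 1, 2, 3, 4, 5, 6, 7, 8, 9}, the full vertex set. Edge coverage: each edge of G has both endpoints in at least one bag. Running intersection: for every vertex, the bags containing it form a connected subtree. All three properties hold, so this is a valid tree decomposition of width max|bag| − 1 = 2, and hence tw(G) ≤ 2.

Yes; width 2.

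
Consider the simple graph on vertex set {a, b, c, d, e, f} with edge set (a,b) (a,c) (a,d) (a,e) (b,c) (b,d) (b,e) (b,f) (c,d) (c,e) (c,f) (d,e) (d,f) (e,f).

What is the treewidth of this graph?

4

A width-4 tree decomposition is:
Bags: B1 = {a, b, c, d, e}  B2 = {b, c, d, e, f}
Tree: B1–B2
Each bag holds 5 vertices, so the decomposition has width 4, which upper-bounds the treewidth. On the other hand G contains the 5-clique {b, c, d, e, f}. A clique must lie in a single bag of any decomposition, so no decomposition can have width below 4. Hence tw(G) = 4 exactly.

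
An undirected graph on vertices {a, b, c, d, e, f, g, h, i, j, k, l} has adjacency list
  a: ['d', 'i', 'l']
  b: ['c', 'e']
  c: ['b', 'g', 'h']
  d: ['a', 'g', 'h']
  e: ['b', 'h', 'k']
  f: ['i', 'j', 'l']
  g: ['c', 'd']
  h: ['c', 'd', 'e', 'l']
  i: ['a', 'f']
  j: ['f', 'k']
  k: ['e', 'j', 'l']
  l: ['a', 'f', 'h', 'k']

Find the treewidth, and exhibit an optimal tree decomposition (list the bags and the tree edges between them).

Each bag holds 4 vertices, so the decomposition has width 3, which upper-bounds the treewidth. For the lower bound: the 4 vertex sets {f,i,j}, {a}, {l}, {d,e,h,k} are disjoint, each induces a connected subgraph, and every pair is joined by at least one edge of G. Contracting each set to a single vertex therefore yields K_{4} as a minor, and since treewidth is minor-monotone, tw(G) ≥ tw(K_{4}) = 3. Therefore the treewidth is 3.

Treewidth 3.
Bags: B1 = {a, f, i, j}  B2 = {a, f, j, l}  B3 = {a, j, k, l}  B4 = {a, d, k, l}  B5 = {d, h, k, l}  B6 = {d, e, h, k}  B7 = {d, e, g, h}  B8 = {c, e, g, h}  B9 = {b, c, e, g}
Tree: B1–B2, B2–B3, B3–B4, B4–B5, B5–B6, B6–B7, B7–B8, B8–B9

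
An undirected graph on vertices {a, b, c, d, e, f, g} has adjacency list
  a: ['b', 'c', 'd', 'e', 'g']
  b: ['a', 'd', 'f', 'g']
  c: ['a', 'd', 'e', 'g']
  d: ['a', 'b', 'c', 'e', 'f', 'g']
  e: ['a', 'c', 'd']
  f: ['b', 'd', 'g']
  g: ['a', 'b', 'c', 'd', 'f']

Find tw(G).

A width-3 tree decomposition is:
Bags: B1 = {a, c, d, g}  B2 = {a, b, d, g}  B3 = {b, d, f, g}  B4 = {a, c, d, e}
Tree: B1–B2, B2–B3, B1–B4
The largest bag has 4 vertices, giving width 3; this decomposition certifies tw(G) ≤ 3. Conversely, {b, d, f, g} is a clique of size 4, and the vertices of any clique must share a bag in every tree decomposition; so some bag has ≥ 4 vertices and tw(G) ≥ 3. Hence tw(G) = 3 exactly.

3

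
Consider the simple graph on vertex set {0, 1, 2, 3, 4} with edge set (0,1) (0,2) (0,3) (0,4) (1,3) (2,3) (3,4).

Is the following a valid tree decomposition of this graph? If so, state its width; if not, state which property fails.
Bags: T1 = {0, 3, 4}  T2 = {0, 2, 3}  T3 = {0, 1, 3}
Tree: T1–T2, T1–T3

Yes; width 2.

Checking the three conditions: (i) the bags cover all of {0, 1, 2, 3, 4}; (ii) for each edge, some bag contains both endpoints; (iii) the bags containing any fixed vertex form a subtree. All hold, so the decomposition is valid with width 3 − 1 = 2.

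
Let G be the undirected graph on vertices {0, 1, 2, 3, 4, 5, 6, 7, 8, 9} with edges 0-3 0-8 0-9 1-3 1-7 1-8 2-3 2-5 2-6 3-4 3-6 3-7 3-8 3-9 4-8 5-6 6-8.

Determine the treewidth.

2

A width-2 tree decomposition is:
Bags: B1 = {3, 6, 8}  B2 = {0, 3, 8}  B3 = {2, 3, 6}  B4 = {1, 3, 8}  B5 = {0, 3, 9}  B6 = {1, 3, 7}  B7 = {2, 5, 6}  B8 = {3, 4, 8}
Tree: B1–B2, B1–B3, B2–B4, B2–B5, B4–B6, B3–B7, B1–B8
The largest bag has 3 vertices, giving width 2; this decomposition certifies tw(G) ≤ 2. On the other hand G contains the 3-clique {0, 3, 8}. A clique must lie in a single bag of any decomposition, so no decomposition can have width below 2. The upper and lower bounds meet at 2, so that is the treewidth.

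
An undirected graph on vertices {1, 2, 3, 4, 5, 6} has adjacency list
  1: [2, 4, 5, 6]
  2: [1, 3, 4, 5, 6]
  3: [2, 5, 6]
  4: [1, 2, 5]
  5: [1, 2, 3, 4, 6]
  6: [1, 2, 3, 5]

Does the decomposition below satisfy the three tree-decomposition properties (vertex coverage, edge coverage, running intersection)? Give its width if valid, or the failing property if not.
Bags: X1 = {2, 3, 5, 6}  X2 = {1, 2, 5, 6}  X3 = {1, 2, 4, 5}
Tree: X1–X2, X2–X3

Every vertex of G appears in some bag (union = {1, 2, 3, 4, 5, 6}); every edge is covered by a bag; and for each vertex v the set of bags containing v is connected in the bag tree. The decomposition is therefore valid. The largest bag has 4 vertices, so the width is 3.

Yes; width 3.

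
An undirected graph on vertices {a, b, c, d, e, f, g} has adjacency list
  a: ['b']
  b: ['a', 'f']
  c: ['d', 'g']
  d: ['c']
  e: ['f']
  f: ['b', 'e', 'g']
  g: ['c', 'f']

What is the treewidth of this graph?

A width-1 tree decomposition is:
Bags: B1 = {c, g}  B2 = {f, g}  B3 = {b, f}  B4 = {a, b}  B5 = {c, d}  B6 = {e, f}
Tree: B1–B2, B2–B3, B3–B4, B1–B5, B3–B6
The largest bag has 2 vertices, giving width 1; this decomposition certifies tw(G) ≤ 1. Any graph with an edge has treewidth ≥ 1, and G has the edge c–g. Combining the bounds, tw(G) = 1.

1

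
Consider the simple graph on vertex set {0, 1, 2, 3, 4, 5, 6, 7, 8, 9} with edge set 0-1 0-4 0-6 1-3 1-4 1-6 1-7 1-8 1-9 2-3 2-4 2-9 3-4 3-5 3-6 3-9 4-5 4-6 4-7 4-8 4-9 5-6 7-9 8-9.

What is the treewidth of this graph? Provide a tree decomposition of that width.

Treewidth 3.
One optimal decomposition is:
Bags: B1 = {1, 3, 4, 9}  B2 = {1, 3, 4, 6}  B3 = {1, 4, 7, 9}  B4 = {3, 4, 5, 6}  B5 = {2, 3, 4, 9}  B6 = {1, 4, 8, 9}  B7 = {0, 1, 4, 6}
Tree: B1–B2, B1–B3, B2–B4, B1–B5, B3–B6, B2–B7

The largest bag has 4 vertices, giving width 3; this decomposition certifies tw(G) ≤ 3. Conversely, {0, 1, 4, 6} is a clique of size 4, and the vertices of any clique must share a bag in every tree decomposition; so some bag has ≥ 4 vertices and tw(G) ≥ 3. Combining the bounds, tw(G) = 3.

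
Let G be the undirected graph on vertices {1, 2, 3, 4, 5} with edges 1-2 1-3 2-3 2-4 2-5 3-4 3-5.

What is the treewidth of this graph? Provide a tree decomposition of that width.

Every bag has size at most 3, so the width is 3 − 1 = 2 and tw(G) ≤ 2. On the other hand G contains the 3-clique {1, 2, 3}. A clique must lie in a single bag of any decomposition, so no decomposition can have width below 2. The upper and lower bounds meet at 2, so that is the treewidth.

Treewidth 2.
One such decomposition:
Bags: B1 = {1, 2, 3}  B2 = {2, 3, 5}  B3 = {2, 3, 4}
Tree: B1–B2, B1–B3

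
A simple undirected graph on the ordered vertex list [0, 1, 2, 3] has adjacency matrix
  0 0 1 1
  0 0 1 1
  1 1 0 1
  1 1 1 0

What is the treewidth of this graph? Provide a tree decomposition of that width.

Treewidth 2.
Bags: B1 = {0, 2, 3}  B2 = {1, 2, 3}
Tree: B1–B2

The largest bag has 3 vertices, giving width 2; this decomposition certifies tw(G) ≤ 2. Conversely, {0, 2, 3} is a clique of size 3, and the vertices of any clique must share a bag in every tree decomposition; so some bag has ≥ 3 vertices and tw(G) ≥ 2. Therefore the treewidth is 2.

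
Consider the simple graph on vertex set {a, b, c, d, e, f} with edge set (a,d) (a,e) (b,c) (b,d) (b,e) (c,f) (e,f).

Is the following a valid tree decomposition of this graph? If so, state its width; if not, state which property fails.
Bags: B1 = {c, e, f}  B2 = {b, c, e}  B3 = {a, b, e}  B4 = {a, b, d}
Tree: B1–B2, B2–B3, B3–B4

Yes; width 2.

Every vertex of G appears in some bag (union = {a, b, c, d, e, f}); every edge is covered by a bag; and for each vertex v the set of bags containing v is connected in the bag tree. The decomposition is therefore valid. The largest bag has 3 vertices, so the width is 2.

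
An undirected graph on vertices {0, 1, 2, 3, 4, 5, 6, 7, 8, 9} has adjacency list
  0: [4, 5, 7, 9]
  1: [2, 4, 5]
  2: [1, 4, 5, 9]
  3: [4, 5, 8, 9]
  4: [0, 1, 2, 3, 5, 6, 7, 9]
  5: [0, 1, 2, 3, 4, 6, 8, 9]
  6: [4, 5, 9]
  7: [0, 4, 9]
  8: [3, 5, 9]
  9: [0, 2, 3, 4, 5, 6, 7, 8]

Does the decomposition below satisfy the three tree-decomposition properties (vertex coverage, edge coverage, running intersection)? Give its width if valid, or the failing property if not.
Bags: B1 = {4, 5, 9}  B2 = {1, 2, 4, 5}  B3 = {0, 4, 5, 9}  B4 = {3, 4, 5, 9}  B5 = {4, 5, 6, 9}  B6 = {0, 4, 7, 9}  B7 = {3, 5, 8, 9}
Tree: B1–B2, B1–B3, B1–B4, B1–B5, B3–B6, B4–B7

A tree decomposition must satisfy three properties: every vertex lies in some bag; for every edge, both endpoints lie together in some bag; and for every vertex, the bags containing it form a connected subtree. Here edge (2,9) lies in no bag, so the decomposition is invalid.

No — edge (2,9) lies in no bag.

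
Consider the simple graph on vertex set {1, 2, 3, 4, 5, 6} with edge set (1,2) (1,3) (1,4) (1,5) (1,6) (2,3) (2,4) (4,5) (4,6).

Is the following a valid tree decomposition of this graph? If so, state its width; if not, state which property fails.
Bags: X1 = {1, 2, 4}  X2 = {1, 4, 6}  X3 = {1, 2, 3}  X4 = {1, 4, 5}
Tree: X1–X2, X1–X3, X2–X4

Yes; width 2.

Every vertex of G appears in some bag (union = {1, 2, 3, 4, 5, 6}); every edge is covered by a bag; and for each vertex v the set of bags containing v is connected in the bag tree. The decomposition is therefore valid. The largest bag has 3 vertices, so the width is 2.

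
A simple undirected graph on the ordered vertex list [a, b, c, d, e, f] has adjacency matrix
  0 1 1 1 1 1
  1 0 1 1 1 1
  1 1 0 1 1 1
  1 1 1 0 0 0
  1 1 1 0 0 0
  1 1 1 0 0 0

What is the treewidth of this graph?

A width-3 tree decomposition is:
Bags: B1 = {a, b, c, e}  B2 = {a, b, c, f}  B3 = {a, b, c, d}
Tree: B1–B2, B1–B3
Every bag has size at most 4, so the width is 4 − 1 = 3 and tw(G) ≤ 3. On the other hand G contains the 4-clique {a, b, c, d}. A clique must lie in a single bag of any decomposition, so no decomposition can have width below 3. Therefore the treewidth is 3.

3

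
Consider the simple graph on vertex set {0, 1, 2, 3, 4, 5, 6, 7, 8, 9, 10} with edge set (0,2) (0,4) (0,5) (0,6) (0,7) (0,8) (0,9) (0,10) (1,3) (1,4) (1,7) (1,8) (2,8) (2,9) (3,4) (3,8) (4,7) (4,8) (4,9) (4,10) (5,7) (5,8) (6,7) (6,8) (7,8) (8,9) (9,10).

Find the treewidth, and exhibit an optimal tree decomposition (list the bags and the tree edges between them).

Every bag has size at most 4, so the width is 4 − 1 = 3 and tw(G) ≤ 3. On the other hand G contains the 4-clique {0, 2, 8, 9}. A clique must lie in a single bag of any decomposition, so no decomposition can have width below 3. Therefore the treewidth is 3.

Treewidth 3.
One optimal decomposition is:
Bags: B1 = {0, 4, 8, 9}  B2 = {0, 4, 7, 8}  B3 = {1, 4, 7, 8}  B4 = {1, 3, 4, 8}  B5 = {0, 2, 8, 9}  B6 = {0, 4, 9, 10}  B7 = {0, 6, 7, 8}  B8 = {0, 5, 7, 8}
Tree: B1–B2, B2–B3, B3–B4, B1–B5, B1–B6, B2–B7, B2–B8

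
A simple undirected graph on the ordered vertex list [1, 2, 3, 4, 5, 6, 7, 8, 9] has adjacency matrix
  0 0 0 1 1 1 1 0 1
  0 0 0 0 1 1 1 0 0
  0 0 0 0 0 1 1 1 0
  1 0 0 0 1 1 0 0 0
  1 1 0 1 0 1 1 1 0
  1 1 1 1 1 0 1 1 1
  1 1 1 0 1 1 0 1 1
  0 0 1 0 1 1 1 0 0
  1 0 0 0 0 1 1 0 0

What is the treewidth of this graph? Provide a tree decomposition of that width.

Treewidth 3.
One such decomposition:
Bags: B1 = {1, 5, 6, 7}  B2 = {2, 5, 6, 7}  B3 = {5, 6, 7, 8}  B4 = {1, 4, 5, 6}  B5 = {3, 6, 7, 8}  B6 = {1, 6, 7, 9}
Tree: B1–B2, B1–B3, B1–B4, B3–B5, B1–B6

Each bag holds 4 vertices, so the decomposition has width 3, which upper-bounds the treewidth. Conversely, {1, 4, 5, 6} is a clique of size 4, and the vertices of any clique must share a bag in every tree decomposition; so some bag has ≥ 4 vertices and tw(G) ≥ 3. The upper and lower bounds meet at 3, so that is the treewidth.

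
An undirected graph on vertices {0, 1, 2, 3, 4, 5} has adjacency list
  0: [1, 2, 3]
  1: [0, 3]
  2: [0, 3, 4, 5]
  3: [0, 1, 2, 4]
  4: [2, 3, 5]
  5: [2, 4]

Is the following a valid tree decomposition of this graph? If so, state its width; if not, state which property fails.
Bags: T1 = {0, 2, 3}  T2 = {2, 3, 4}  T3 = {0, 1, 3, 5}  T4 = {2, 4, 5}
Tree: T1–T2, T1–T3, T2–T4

A tree decomposition must satisfy three properties: every vertex lies in some bag; for every edge, both endpoints lie together in some bag; and for every vertex, the bags containing it form a connected subtree. Here bags containing vertex 5 are not connected in the tree, so the decomposition is invalid.

No — bags containing vertex 5 are not connected in the tree.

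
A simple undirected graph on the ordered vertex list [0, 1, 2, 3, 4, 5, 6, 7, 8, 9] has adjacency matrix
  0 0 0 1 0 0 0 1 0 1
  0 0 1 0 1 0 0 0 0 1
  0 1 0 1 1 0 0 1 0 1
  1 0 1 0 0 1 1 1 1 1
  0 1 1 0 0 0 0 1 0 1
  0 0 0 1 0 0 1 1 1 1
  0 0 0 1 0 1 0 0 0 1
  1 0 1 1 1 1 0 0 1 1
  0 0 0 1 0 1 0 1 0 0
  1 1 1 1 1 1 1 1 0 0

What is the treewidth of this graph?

3

A width-3 tree decomposition is:
Bags: B1 = {3, 5, 7, 9}  B2 = {0, 3, 7, 9}  B3 = {3, 5, 6, 9}  B4 = {3, 5, 7, 8}  B5 = {2, 3, 7, 9}  B6 = {2, 4, 7, 9}  B7 = {1, 2, 4, 9}
Tree: B1–B2, B1–B3, B1–B4, B2–B5, B5–B6, B6–B7
The largest bag has 4 vertices, giving width 3; this decomposition certifies tw(G) ≤ 3. On the other hand G contains the 4-clique {3, 5, 7, 8}. A clique must lie in a single bag of any decomposition, so no decomposition can have width below 3. Combining the bounds, tw(G) = 3.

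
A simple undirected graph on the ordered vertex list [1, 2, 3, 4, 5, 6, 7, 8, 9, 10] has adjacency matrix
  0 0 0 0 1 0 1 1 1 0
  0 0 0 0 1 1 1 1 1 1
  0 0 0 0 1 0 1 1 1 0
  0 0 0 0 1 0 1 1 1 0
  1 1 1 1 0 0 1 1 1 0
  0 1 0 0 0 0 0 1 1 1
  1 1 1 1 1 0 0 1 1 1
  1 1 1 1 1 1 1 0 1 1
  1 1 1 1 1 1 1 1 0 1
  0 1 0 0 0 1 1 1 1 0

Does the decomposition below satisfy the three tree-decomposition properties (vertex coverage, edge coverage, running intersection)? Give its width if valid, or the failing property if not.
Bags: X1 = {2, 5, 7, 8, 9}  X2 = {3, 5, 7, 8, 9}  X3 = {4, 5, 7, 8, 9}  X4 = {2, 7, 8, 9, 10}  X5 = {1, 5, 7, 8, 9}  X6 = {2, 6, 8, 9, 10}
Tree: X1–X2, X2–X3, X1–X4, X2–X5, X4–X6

Yes; width 4.

Every vertex of G appears in some bag (union = {1, 2, 3, 4, 5, 6, 7, 8, 9, 10}); every edge is covered by a bag; and for each vertex v the set of bags containing v is connected in the bag tree. The decomposition is therefore valid. The largest bag has 5 vertices, so the width is 4.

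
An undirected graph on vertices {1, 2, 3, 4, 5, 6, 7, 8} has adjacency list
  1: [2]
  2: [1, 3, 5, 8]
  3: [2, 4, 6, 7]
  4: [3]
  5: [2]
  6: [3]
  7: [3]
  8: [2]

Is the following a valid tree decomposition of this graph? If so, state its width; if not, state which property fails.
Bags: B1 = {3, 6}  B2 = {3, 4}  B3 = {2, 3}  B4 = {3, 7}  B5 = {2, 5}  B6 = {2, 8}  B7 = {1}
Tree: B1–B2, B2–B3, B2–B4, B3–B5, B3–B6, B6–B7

A tree decomposition must satisfy three properties: every vertex lies in some bag; for every edge, both endpoints lie together in some bag; and for every vertex, the bags containing it form a connected subtree. Here edge (2,1) lies in no bag, so the decomposition is invalid.

No — edge (2,1) lies in no bag.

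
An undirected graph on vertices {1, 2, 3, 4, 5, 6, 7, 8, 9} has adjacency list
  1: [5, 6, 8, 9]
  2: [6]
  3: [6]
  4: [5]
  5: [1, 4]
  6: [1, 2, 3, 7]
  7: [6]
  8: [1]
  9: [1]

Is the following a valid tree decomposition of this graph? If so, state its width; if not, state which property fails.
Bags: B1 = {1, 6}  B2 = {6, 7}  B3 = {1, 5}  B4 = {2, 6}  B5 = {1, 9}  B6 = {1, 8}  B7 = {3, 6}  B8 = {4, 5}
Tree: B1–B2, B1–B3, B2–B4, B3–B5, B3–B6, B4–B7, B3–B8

Checking the three conditions: (i) the bags cover all of {1, 2, 3, 4, 5, 6, 7, 8, 9}; (ii) for each edge, some bag contains both endpoints; (iii) the bags containing any fixed vertex form a subtree. All hold, so the decomposition is valid with width 2 − 1 = 1.

Yes; width 1.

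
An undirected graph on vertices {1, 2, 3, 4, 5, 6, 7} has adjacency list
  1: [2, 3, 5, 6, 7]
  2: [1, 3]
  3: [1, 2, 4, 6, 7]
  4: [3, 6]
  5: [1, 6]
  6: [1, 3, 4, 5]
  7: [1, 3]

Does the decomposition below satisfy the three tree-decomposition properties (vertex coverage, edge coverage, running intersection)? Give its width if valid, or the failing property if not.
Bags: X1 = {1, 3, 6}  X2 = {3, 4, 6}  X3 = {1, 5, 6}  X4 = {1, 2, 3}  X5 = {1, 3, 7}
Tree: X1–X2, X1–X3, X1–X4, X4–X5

Checking the three conditions: (i) the bags cover all of {1, 2, 3, 4, 5, 6, 7}; (ii) for each edge, some bag contains both endpoints; (iii) the bags containing any fixed vertex form a subtree. All hold, so the decomposition is valid with width 3 − 1 = 2.

Yes; width 2.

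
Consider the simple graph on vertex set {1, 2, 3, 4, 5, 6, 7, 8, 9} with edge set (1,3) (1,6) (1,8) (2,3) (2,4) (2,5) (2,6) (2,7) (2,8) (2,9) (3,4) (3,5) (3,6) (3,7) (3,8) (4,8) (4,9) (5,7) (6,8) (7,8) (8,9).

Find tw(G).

3

A width-3 tree decomposition is:
Bags: B1 = {2, 3, 6, 8}  B2 = {1, 3, 6, 8}  B3 = {2, 3, 4, 8}  B4 = {2, 4, 8, 9}  B5 = {2, 3, 7, 8}  B6 = {2, 3, 5, 7}
Tree: B1–B2, B1–B3, B3–B4, B1–B5, B5–B6
The largest bag has 4 vertices, giving width 3; this decomposition certifies tw(G) ≤ 3. On the other hand G contains the 4-clique {1, 3, 6, 8}. A clique must lie in a single bag of any decomposition, so no decomposition can have width below 3. Combining the bounds, tw(G) = 3.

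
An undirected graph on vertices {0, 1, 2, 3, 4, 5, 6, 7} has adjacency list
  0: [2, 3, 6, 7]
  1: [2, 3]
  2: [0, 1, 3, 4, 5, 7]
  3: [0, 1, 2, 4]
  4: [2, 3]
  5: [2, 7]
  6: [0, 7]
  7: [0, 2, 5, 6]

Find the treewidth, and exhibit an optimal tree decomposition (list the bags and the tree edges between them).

Every bag has size at most 3, so the width is 3 − 1 = 2 and tw(G) ≤ 2. For the lower bound, the 3 vertices {0, 2, 3} are pairwise adjacent, and any tree decomposition puts a clique entirely inside one bag — forcing width ≥ 2. Therefore the treewidth is 2.

Treewidth 2.
One optimal decomposition is:
Bags: B1 = {0, 2, 7}  B2 = {0, 2, 3}  B3 = {2, 3, 4}  B4 = {0, 6, 7}  B5 = {1, 2, 3}  B6 = {2, 5, 7}
Tree: B1–B2, B2–B3, B1–B4, B2–B5, B1–B6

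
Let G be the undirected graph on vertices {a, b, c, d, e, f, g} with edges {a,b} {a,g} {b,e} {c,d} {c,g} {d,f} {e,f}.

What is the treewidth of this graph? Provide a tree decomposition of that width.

Treewidth 2.
Bags: B1 = {a, b, g}  B2 = {b, e, g}  B3 = {e, f, g}  B4 = {d, f, g}  B5 = {c, d, g}
Tree: B1–B2, B2–B3, B3–B4, B4–B5

The largest bag has 3 vertices, giving width 2; this decomposition certifies tw(G) ≤ 2. The edges g–a–b–e–f–d–c–g form a cycle, so G is not a tree and its treewidth is at least 2. Hence tw(G) = 2 exactly.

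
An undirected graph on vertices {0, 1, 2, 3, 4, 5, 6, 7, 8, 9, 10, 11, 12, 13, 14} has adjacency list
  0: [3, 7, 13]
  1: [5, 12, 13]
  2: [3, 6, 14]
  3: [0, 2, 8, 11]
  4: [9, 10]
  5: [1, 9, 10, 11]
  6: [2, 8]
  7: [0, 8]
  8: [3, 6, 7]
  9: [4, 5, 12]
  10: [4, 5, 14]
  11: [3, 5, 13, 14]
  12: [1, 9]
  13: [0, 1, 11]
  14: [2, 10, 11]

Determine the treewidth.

3

A width-3 tree decomposition is:
Bags: B1 = {2, 6, 7, 8}  B2 = {2, 3, 7, 8}  B3 = {0, 2, 3, 7}  B4 = {0, 2, 3, 14}  B5 = {0, 3, 11, 14}  B6 = {0, 11, 13, 14}  B7 = {10, 11, 13, 14}  B8 = {5, 10, 11, 13}  B9 = {1, 5, 10, 13}  B10 = {1, 4, 5, 10}  B11 = {1, 4, 5, 9}  B12 = {1, 4, 9, 12}
Tree: B1–B2, B2–B3, B3–B4, B4–B5, B5–B6, B6–B7, B7–B8, B8–B9, B9–B10, B10–B11, B11–B12
Every bag has size at most 4, so the width is 4 − 1 = 3 and tw(G) ≤ 3. For the lower bound: the 4 vertex sets {6,7,8}, {2}, {3}, {0,11,13,14} are disjoint, each induces a connected subgraph, and every pair is joined by at least one edge of G. Contracting each set to a single vertex therefore yields K_{4} as a minor, and since treewidth is minor-monotone, tw(G) ≥ tw(K_{4}) = 3. Therefore the treewidth is 3.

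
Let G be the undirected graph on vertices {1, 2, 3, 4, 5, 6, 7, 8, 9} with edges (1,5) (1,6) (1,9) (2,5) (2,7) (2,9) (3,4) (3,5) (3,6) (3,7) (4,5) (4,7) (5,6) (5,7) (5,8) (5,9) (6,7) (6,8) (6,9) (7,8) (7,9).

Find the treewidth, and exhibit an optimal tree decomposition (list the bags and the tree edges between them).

Treewidth 3.
Bags: B1 = {5, 6, 7, 9}  B2 = {3, 5, 6, 7}  B3 = {2, 5, 7, 9}  B4 = {3, 4, 5, 7}  B5 = {1, 5, 6, 9}  B6 = {5, 6, 7, 8}
Tree: B1–B2, B1–B3, B2–B4, B1–B5, B2–B6

Every bag has size at most 4, so the width is 4 − 1 = 3 and tw(G) ≤ 3. Conversely, {1, 5, 6, 9} is a clique of size 4, and the vertices of any clique must share a bag in every tree decomposition; so some bag has ≥ 4 vertices and tw(G) ≥ 3. The upper and lower bounds meet at 3, so that is the treewidth.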